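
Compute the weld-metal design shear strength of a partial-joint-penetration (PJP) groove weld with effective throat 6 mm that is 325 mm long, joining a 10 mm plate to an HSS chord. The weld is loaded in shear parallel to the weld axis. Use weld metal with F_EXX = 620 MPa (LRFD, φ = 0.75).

φR_n ≈ 544 kN

Effective throat (given) t_e = 6 mm.
A_we = 6 × 325 = 1950 mm².
F_nw = 0.6 F_EXX = 372 MPa.
φR_n = 0.75 × 372 × 1950 × 10⁻³ = 544 kN.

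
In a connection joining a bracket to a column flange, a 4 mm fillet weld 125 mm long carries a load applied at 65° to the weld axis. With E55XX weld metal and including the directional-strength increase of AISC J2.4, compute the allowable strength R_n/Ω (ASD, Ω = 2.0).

E55XX → F_EXX = 550 MPa.
t_e = 0.707 × 4 = 2.828 mm; A_we = 2.828 × 125 = 353.5 mm².
Directional factor: 1.0 + 0.5 sin^1.5(65°) = 1.431.
F_nw = 0.6 × 550 × 1.431 = 472.4 MPa.
R_n/Ω = (472.4 × 353.5) / 2.0 × 10⁻³ = 83.49 kN.

R_n/Ω ≈ 83.5 kN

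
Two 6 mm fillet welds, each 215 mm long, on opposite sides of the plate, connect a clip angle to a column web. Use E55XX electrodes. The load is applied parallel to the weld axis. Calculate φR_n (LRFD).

φR_n ≈ 451 kN

E55XX → F_EXX = 550 MPa.
Effective throat t_e = 0.707 × 6 = 4.242 mm.
Total length L = 430 mm; A_we = 4.242 × 430 = 1824 mm².
F_nw = 0.6 F_EXX = 0.6 × 550 = 330 MPa.
φR_n = 0.75 × 330 × 1824 × 10⁻³ = 451.5 kN.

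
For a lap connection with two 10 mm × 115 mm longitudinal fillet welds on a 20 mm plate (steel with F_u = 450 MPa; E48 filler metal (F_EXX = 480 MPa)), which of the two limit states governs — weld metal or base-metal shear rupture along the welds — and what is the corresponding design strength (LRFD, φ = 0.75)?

t_e = 0.707 × 10 = 7.07 mm; L = 230 mm.
Weld metal: φR_n = 0.75 × 0.6 × 480 × 7.07 × 230 × 10⁻³ = 351.2 kN.
Base metal (shear rupture): φR_n = 0.75 × 0.6 × 450 × 20 × 230 × 10⁻³ = 931.5 kN.
Governing: weld metal.

φR_n ≈ 351 kN (weld metal governs)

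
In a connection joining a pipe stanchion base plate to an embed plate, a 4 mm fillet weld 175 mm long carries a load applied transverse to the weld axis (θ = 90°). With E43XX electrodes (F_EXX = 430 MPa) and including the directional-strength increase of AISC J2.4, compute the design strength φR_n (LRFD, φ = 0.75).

φR_n ≈ 144 kN

t_e = 0.707 × 4 = 2.828 mm; A_we = 2.828 × 175 = 494.9 mm².
Directional factor: 1.0 + 0.5 sin^1.5(90°) = 1.5.
F_nw = 0.6 × 430 × 1.5 = 387 MPa.
φR_n = 0.75 × 387 × 494.9 × 10⁻³ = 143.6 kN.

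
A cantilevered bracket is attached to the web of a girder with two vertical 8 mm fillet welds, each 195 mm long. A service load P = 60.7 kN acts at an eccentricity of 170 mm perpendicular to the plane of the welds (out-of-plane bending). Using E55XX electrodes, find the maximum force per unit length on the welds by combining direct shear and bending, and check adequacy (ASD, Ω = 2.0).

E55XX → F_EXX = 550 MPa.
L_w = 2 × 195 = 390 mm; section modulus (unit throat) S = 2 × L²/6 = 12680 mm².
Direct shear f_v = P/L_w = 60.7×10³/390 = 155.6 N/mm.
Moment M = P × e = 60.7×10³ × 170 = 10319000 N·mm; bending f_b = M/S = 814.1 N/mm.
f_max = √(f_v² + f_b²) = √(155.6² + 814.1²) = 828.9 N/mm.
r_n/Ω = (1/2.0) × 0.6 × 550 × (0.707 × 8) = 933.2 N/mm → adequate.

f_max ≈ 829 N/mm; adequate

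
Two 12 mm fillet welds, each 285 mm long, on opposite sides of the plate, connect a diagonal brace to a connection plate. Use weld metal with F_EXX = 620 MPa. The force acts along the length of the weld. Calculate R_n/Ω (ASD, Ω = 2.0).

R_n/Ω ≈ 899 kN

Effective throat t_e = 0.707 × 12 = 8.484 mm.
Total length L = 570 mm; A_we = 8.484 × 570 = 4836 mm².
F_nw = 0.6 F_EXX = 0.6 × 620 = 372 MPa.
R_n = 372 × 4836 × 10⁻³ = 1799 kN; R_n/Ω = 1799/2.0 = 899.5 kN.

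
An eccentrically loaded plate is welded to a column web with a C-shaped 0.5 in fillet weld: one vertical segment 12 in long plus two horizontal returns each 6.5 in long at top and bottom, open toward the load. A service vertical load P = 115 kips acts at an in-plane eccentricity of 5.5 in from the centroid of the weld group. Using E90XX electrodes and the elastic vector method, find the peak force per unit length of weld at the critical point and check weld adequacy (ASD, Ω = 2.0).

f_max ≈ 10.2 kip/in; NOT adequate

E90XX → F_EXX = 90 ksi.
Total weld length L_w = 25 in. Treat welds as unit-width lines.
Centroid: x̄ = 2×6.5×3.25 / 25 = 1.69 in from the vertical weld.
Polar moment about centroid: J = I_x + I_y = [12³/12 + 2×6.5×6²] + [12×1.69² + 2(6.5³/12 + 6.5×1.56²)] = 723.7 in³.
Direct shear f_v = P/L_w = 115 / 25 = 4.6 kip/in (vertical).
Torsion M = P·e = 115 × 5.5 = 632.5 kip·in.
Critical point at (x, y) = (4.81, 6) from centroid. f_tx = M·y/J = 5.244 kip/in; f_ty = M·x/J = 4.204 kip/in.
Resultant f_max = √[f_tx² + (f_v + f_ty)²] = √[5.244² + (4.6 + 4.204)²] = 10.25 kip/in.
Capacity per unit length: r_n/Ω = (1/2.0) × 0.6 × 90 × (0.707 × 0.5) = 9.544 kip/in.
10.25 > 9.544 → NOT adequate.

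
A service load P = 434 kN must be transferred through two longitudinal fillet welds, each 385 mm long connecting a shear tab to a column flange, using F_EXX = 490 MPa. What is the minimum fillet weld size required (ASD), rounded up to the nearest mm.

w = 6 mm

Total weld length L = 770 mm.
Required throat t_e = P × Ω / (0.6 F_EXX × L) = 434 × 2.0 / (0.6 × 490 × 770 × 10⁻³) = 3.834 mm.
Required leg w = t_e / 0.707 = 5.423 mm → use 6 mm.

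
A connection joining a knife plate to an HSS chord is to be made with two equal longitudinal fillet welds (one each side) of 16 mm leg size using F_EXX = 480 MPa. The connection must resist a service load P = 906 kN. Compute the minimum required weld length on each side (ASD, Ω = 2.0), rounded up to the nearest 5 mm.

L = 280 mm on each side

Throat t_e = 0.707 × 16 = 11.31 mm.
r_n/Ω = (0.6 × 480 × 11.31) / 2.0 = 1629 N/mm = 1.629 kN/mm.
L_req = P / (r_n/Ω) = 906 / 1.629 = 556.2 mm total.
Per side: 556.2 / 2 = 278.1 mm.
Round up → use L = 280 mm on each side.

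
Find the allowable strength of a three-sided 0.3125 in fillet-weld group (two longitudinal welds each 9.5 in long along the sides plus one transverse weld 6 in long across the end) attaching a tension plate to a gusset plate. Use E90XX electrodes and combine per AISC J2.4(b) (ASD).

R_n/Ω ≈ 150 kip

E90XX → F_EXX = 90 ksi.
t_e = 0.707 × 0.3125 = 0.2209 in.
R_nwl = 0.6 × 90 × 0.2209 × 19 = 226.7 kip (longitudinal, 2 welds).
R_nwt = 0.6 × 90 × 0.2209 × 6 = 71.58 kip (transverse, base value).
(i) R_nwl + R_nwt = 298.3 kip; (ii) 0.85 R_nwl + 1.5 R_nwt = 300.1 kip.
R_n = max = 300.1 kip [governs: (ii)]; R_n/Ω = 150 kip.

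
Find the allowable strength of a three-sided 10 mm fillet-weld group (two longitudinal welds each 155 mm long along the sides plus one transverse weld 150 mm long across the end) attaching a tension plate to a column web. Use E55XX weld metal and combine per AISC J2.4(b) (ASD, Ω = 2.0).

R_n/Ω ≈ 570 kN

E55XX → F_EXX = 550 MPa.
t_e = 0.707 × 10 = 7.07 mm.
R_nwl = 0.6 × 550 × 7.07 × 310 × 10⁻³ = 723.3 kN (longitudinal, 2 welds).
R_nwt = 0.6 × 550 × 7.07 × 150 × 10⁻³ = 350 kN (transverse, base value).
(i) R_nwl + R_nwt = 1073 kN; (ii) 0.85 R_nwl + 1.5 R_nwt = 1140 kN.
R_n = max = 1140 kN [governs: (ii)]; R_n/Ω = 569.9 kN.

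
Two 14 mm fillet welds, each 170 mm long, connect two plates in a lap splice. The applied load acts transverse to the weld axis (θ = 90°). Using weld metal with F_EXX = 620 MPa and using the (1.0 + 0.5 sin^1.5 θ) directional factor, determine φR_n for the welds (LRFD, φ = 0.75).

t_e = 0.707 × 14 = 9.898 mm; A_we = 9.898 × 340 = 3365 mm².
Directional factor: 1.0 + 0.5 sin^1.5(90°) = 1.5.
F_nw = 0.6 × 620 × 1.5 = 558 MPa.
φR_n = 0.75 × 558 × 3365 × 10⁻³ = 1408 kN.

φR_n ≈ 1410 kN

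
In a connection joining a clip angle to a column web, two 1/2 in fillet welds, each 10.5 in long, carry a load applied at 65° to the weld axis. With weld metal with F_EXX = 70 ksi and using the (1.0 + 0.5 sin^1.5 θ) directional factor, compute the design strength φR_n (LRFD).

t_e = 0.707 × 0.5 = 0.3535 in; A_we = 0.3535 × 21 = 7.423 in².
Directional factor: 1.0 + 0.5 sin^1.5(65°) = 1.431.
F_nw = 0.6 × 70 × 1.431 = 60.12 ksi.
φR_n = 0.75 × 60.12 × 7.423 = 334.7 kip.

φR_n ≈ 335 kip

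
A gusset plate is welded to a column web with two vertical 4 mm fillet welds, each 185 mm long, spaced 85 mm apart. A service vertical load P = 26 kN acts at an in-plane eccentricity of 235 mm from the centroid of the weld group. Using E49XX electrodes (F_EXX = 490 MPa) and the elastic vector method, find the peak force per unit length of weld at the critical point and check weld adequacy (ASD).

Total weld length L_w = 370 mm. Treat welds as unit-width lines.
Polar moment about centroid: J = 2[d³/12 + d(b/2)²] = 2[185³/12 + 185×42.5²] = 1724000 mm³.
Direct shear f_v = P/L_w = 26×10³ / 370 = 70.27 N/mm (vertical).
Torsion M = P·e = 26×10³ × 235 = 6110000 N·mm.
Critical point at (x, y) = (42.5, 92.5) from centroid. f_tx = M·y/J = 327.9 N/mm; f_ty = M·x/J = 150.7 N/mm.
Resultant f_max = √[f_tx² + (f_v + f_ty)²] = √[327.9² + (70.27 + 150.7)²] = 395.4 N/mm.
Capacity per unit length: r_n/Ω = (1/2.0) × 0.6 × 490 × (0.707 × 4) = 415.7 N/mm.
395.4 ≤ 415.7 → adequate.

f_max ≈ 395 N/mm; adequate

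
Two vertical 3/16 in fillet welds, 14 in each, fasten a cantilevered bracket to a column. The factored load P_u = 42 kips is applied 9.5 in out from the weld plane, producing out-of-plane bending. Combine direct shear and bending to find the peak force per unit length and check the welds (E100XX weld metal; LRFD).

f_max ≈ 6.29 kip/in; NOT adequate

E100XX → F_EXX = 100 ksi.
L_w = 2 × 14 = 28 in; section modulus (unit throat) S = 2 × L²/6 = 65.33 in².
Direct shear f_v = P/L_w = 42/28 = 1.5 kip/in.
Moment M = P × e = 42 × 9.5 = 399 kip·in; bending f_b = M/S = 6.107 kip/in.
f_max = √(f_v² + f_b²) = √(1.5² + 6.107²) = 6.289 kip/in.
φr_n = 0.75 × 0.6 × 100 × (0.707 × 0.1875) = 5.965 kip/in → NOT adequate.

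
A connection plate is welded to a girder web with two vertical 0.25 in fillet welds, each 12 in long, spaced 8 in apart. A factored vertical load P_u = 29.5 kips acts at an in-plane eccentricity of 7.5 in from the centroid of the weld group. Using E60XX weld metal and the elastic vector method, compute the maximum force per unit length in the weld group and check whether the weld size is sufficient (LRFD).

E60XX → F_EXX = 60 ksi.
Total weld length L_w = 24 in. Treat welds as unit-width lines.
Polar moment about centroid: J = 2[d³/12 + d(b/2)²] = 2[12³/12 + 12×4²] = 672 in³.
Direct shear f_v = P/L_w = 29.5 / 24 = 1.229 kip/in (vertical).
Torsion M = P·e = 29.5 × 7.5 = 221.25 kip·in.
Critical point at (x, y) = (4, 6) from centroid. f_tx = M·y/J = 1.975 kip/in; f_ty = M·x/J = 1.317 kip/in.
Resultant f_max = √[f_tx² + (f_v + f_ty)²] = √[1.975² + (1.229 + 1.317)²] = 3.223 kip/in.
Capacity per unit length: φr_n = 0.75 × 0.6 × 60 × (0.707 × 0.25) = 4.772 kip/in.
3.223 ≤ 4.772 → adequate.

f_max ≈ 3.22 kip/in; adequate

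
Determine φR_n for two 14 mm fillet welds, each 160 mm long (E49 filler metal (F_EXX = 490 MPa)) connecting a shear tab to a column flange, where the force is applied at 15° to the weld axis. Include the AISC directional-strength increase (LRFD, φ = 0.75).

t_e = 0.707 × 14 = 9.898 mm; A_we = 9.898 × 320 = 3167 mm².
Directional factor: 1.0 + 0.5 sin^1.5(15°) = 1.066.
F_nw = 0.6 × 490 × 1.066 = 313.4 MPa.
φR_n = 0.75 × 313.4 × 3167 × 10⁻³ = 744.4 kN.

φR_n ≈ 744 kN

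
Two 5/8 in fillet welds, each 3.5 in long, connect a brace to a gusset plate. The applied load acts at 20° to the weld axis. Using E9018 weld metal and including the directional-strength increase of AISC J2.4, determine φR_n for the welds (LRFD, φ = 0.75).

φR_n ≈ 138 kip

E90XX → F_EXX = 90 ksi.
t_e = 0.707 × 0.625 = 0.4419 in; A_we = 0.4419 × 7 = 3.093 in².
Directional factor: 1.0 + 0.5 sin^1.5(20°) = 1.1.
F_nw = 0.6 × 90 × 1.1 = 59.4 ksi.
φR_n = 0.75 × 59.4 × 3.093 = 137.8 kip.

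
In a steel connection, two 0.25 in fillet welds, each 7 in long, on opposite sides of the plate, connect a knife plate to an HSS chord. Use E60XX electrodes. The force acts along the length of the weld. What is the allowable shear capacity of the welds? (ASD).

E60XX → F_EXX = 60 ksi.
Effective throat t_e = 0.707 × 0.25 = 0.1767 in.
Total length L = 14 in; A_we = 0.1767 × 14 = 2.474 in².
F_nw = 0.6 F_EXX = 0.6 × 60 = 36 ksi.
R_n = 36 × 2.474 = 89.08 kips; R_n/Ω = 89.08/2.0 = 44.54 kips.

R_n/Ω ≈ 44.5 kips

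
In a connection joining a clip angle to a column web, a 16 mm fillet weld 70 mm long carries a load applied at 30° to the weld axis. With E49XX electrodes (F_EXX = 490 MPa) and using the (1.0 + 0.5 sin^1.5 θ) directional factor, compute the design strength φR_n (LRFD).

φR_n ≈ 205 kN

t_e = 0.707 × 16 = 11.31 mm; A_we = 11.31 × 70 = 791.8 mm².
Directional factor: 1.0 + 0.5 sin^1.5(30°) = 1.177.
F_nw = 0.6 × 490 × 1.177 = 346 MPa.
φR_n = 0.75 × 346 × 791.8 × 10⁻³ = 205.5 kN.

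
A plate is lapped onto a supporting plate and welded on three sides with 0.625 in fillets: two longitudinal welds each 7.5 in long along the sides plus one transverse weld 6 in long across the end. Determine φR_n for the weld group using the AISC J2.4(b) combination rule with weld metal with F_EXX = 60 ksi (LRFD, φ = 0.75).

t_e = 0.707 × 0.625 = 0.4419 in.
R_nwl = 0.6 × 60 × 0.4419 × 15 = 238.6 kip (longitudinal, 2 welds).
R_nwt = 0.6 × 60 × 0.4419 × 6 = 95.44 kip (transverse, base value).
(i) R_nwl + R_nwt = 334.1 kip; (ii) 0.85 R_nwl + 1.5 R_nwt = 346 kip.
R_n = max = 346 kip [governs: (ii)]; φR_n = 259.5 kip.

φR_n ≈ 259 kip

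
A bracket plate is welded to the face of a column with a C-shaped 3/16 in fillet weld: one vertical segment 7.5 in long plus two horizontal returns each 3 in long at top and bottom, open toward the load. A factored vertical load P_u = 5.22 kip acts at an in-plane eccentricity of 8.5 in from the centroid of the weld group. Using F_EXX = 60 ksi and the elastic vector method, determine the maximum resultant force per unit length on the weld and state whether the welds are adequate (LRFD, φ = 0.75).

f_max ≈ 1.73 kip/in; adequate

Total weld length L_w = 13.5 in. Treat welds as unit-width lines.
Centroid: x̄ = 2×3×1.5 / 13.5 = 0.6667 in from the vertical weld.
Polar moment about centroid: J = I_x + I_y = [7.5³/12 + 2×3×3.75²] + [7.5×0.6667² + 2(3³/12 + 3×0.8333²)] = 131.5 in³.
Direct shear f_v = P/L_w = 5.22 / 13.5 = 0.3867 kip/in (vertical).
Torsion M = P·e = 5.22 × 8.5 = 44.37 kip·in.
Critical point at (x, y) = (2.333, 3.75) from centroid. f_tx = M·y/J = 1.265 kip/in; f_ty = M·x/J = 0.7871 kip/in.
Resultant f_max = √[f_tx² + (f_v + f_ty)²] = √[1.265² + (0.3867 + 0.7871)²] = 1.726 kip/in.
Capacity per unit length: φr_n = 0.75 × 0.6 × 60 × (0.707 × 0.1875) = 3.579 kip/in.
1.726 ≤ 3.579 → adequate.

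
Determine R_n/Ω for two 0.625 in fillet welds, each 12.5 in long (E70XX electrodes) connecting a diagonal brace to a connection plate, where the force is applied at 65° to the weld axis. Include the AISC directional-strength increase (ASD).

R_n/Ω ≈ 332 kips

E70XX → F_EXX = 70 ksi.
t_e = 0.707 × 0.625 = 0.4419 in; A_we = 0.4419 × 25 = 11.05 in².
Directional factor: 1.0 + 0.5 sin^1.5(65°) = 1.431.
F_nw = 0.6 × 70 × 1.431 = 60.12 ksi.
R_n/Ω = (60.12 × 11.05) / 2.0 = 332.1 kips.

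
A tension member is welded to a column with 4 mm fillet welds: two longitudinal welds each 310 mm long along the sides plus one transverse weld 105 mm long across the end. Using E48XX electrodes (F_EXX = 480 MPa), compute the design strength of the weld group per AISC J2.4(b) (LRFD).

φR_n ≈ 443 kN

t_e = 0.707 × 4 = 2.828 mm.
R_nwl = 0.6 × 480 × 2.828 × 620 × 10⁻³ = 505 kN (longitudinal, 2 welds).
R_nwt = 0.6 × 480 × 2.828 × 105 × 10⁻³ = 85.52 kN (transverse, base value).
(i) R_nwl + R_nwt = 590.5 kN; (ii) 0.85 R_nwl + 1.5 R_nwt = 557.5 kN.
R_n = max = 590.5 kN [governs: (i)]; φR_n = 442.9 kN.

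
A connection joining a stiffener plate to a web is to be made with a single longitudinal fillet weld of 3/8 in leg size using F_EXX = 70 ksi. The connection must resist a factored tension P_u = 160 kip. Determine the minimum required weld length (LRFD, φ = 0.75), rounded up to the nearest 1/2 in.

Throat t_e = 0.707 × 0.375 = 0.2651 in.
φr_n = 0.75 × 0.6 × 70 × 0.2651 = 8.351 kip/in.
L_req = P_u / φr_n = 160 / 8.351 = 19.16 in total.
Round up → use L = 19.5 in.

L = 19.5 in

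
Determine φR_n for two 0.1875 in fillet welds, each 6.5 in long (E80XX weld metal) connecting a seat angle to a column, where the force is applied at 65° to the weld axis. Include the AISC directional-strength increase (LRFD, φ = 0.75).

φR_n ≈ 88.8 kips

E80XX → F_EXX = 80 ksi.
t_e = 0.707 × 0.1875 = 0.1326 in; A_we = 0.1326 × 13 = 1.723 in².
Directional factor: 1.0 + 0.5 sin^1.5(65°) = 1.431.
F_nw = 0.6 × 80 × 1.431 = 68.71 ksi.
φR_n = 0.75 × 68.71 × 1.723 = 88.8 kips.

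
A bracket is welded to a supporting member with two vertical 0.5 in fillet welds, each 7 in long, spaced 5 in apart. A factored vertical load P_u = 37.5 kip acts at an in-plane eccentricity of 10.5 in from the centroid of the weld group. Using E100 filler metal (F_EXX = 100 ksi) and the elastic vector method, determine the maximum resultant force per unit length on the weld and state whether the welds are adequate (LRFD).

Total weld length L_w = 14 in. Treat welds as unit-width lines.
Polar moment about centroid: J = 2[d³/12 + d(b/2)²] = 2[7³/12 + 7×2.5²] = 144.7 in³.
Direct shear f_v = P/L_w = 37.5 / 14 = 2.679 kip/in (vertical).
Torsion M = P·e = 37.5 × 10.5 = 393.75 kip·in.
Critical point at (x, y) = (2.5, 3.5) from centroid. f_tx = M·y/J = 9.526 kip/in; f_ty = M·x/J = 6.804 kip/in.
Resultant f_max = √[f_tx² + (f_v + f_ty)²] = √[9.526² + (2.679 + 6.804)²] = 13.44 kip/in.
Capacity per unit length: φr_n = 0.75 × 0.6 × 100 × (0.707 × 0.5) = 15.91 kip/in.
13.44 ≤ 15.91 → adequate.

f_max ≈ 13.4 kip/in; adequate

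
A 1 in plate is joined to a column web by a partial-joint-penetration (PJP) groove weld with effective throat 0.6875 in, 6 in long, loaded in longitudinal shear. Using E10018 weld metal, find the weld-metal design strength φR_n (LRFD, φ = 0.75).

E100XX → F_EXX = 100 ksi.
Effective throat (given) t_e = 0.6875 in.
A_we = 0.6875 × 6 = 4.125 in².
F_nw = 0.6 F_EXX = 60 ksi.
φR_n = 0.75 × 60 × 4.125 = 185.6 kip.

φR_n ≈ 186 kip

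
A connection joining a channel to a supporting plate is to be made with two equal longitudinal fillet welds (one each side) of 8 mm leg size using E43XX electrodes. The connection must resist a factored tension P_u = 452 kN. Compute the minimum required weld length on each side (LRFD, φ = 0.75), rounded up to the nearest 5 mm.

L = 210 mm on each side

E43XX → F_EXX = 430 MPa.
Throat t_e = 0.707 × 8 = 5.656 mm.
φr_n = 0.75 × 0.6 × 430 × 5.656 × 10⁻³ = 1.094 kN/mm.
L_req = P_u / φr_n = 452 / 1.094 = 413 mm total.
Per side: 413 / 2 = 206.5 mm.
Round up → use L = 210 mm on each side.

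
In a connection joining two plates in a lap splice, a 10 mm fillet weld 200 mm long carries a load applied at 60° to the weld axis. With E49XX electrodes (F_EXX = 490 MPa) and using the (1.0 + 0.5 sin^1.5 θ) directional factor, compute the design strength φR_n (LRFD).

φR_n ≈ 437 kN

t_e = 0.707 × 10 = 7.07 mm; A_we = 7.07 × 200 = 1414 mm².
Directional factor: 1.0 + 0.5 sin^1.5(60°) = 1.403.
F_nw = 0.6 × 490 × 1.403 = 412.5 MPa.
φR_n = 0.75 × 412.5 × 1414 × 10⁻³ = 437.4 kN.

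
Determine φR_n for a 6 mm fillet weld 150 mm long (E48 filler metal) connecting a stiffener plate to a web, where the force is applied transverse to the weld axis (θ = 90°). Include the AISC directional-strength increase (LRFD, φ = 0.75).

E48XX → F_EXX = 480 MPa.
t_e = 0.707 × 6 = 4.242 mm; A_we = 4.242 × 150 = 636.3 mm².
Directional factor: 1.0 + 0.5 sin^1.5(90°) = 1.5.
F_nw = 0.6 × 480 × 1.5 = 432 MPa.
φR_n = 0.75 × 432 × 636.3 × 10⁻³ = 206.2 kN.

φR_n ≈ 206 kN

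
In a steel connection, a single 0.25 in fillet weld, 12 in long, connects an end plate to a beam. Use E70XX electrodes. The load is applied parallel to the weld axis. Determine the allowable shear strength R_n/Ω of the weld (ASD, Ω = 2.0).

E70XX → F_EXX = 70 ksi.
Effective throat t_e = 0.707 × 0.25 = 0.1767 in.
Total length L = 12 in; A_we = 0.1767 × 12 = 2.121 in².
F_nw = 0.6 F_EXX = 0.6 × 70 = 42 ksi.
R_n = 42 × 2.121 = 89.08 kip; R_n/Ω = 89.08/2.0 = 44.54 kip.

R_n/Ω ≈ 44.5 kip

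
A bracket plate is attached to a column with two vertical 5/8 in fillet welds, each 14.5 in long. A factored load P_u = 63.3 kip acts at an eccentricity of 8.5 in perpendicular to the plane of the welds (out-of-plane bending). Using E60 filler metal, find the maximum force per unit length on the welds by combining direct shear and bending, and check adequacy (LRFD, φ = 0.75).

E60XX → F_EXX = 60 ksi.
L_w = 2 × 14.5 = 29 in; section modulus (unit throat) S = 2 × L²/6 = 70.08 in².
Direct shear f_v = P/L_w = 63.3/29 = 2.183 kip/in.
Moment M = P × e = 63.3 × 8.5 = 538.05 kip·in; bending f_b = M/S = 7.677 kip/in.
f_max = √(f_v² + f_b²) = √(2.183² + 7.677²) = 7.982 kip/in.
φr_n = 0.75 × 0.6 × 60 × (0.707 × 0.625) = 11.93 kip/in → adequate.

f_max ≈ 7.98 kip/in; adequate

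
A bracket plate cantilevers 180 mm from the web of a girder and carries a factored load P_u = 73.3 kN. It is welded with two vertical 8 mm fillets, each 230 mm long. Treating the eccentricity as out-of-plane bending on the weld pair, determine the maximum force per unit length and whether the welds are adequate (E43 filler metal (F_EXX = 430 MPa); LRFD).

L_w = 2 × 230 = 460 mm; section modulus (unit throat) S = 2 × L²/6 = 17630 mm².
Direct shear f_v = P/L_w = 73.3×10³/460 = 159.3 N/mm.
Moment M = P × e = 73.3×10³ × 180 = 13194000 N·mm; bending f_b = M/S = 748.2 N/mm.
f_max = √(f_v² + f_b²) = √(159.3² + 748.2²) = 765 N/mm.
φr_n = 0.75 × 0.6 × 430 × (0.707 × 8) = 1094 N/mm → adequate.

f_max ≈ 765 N/mm; adequate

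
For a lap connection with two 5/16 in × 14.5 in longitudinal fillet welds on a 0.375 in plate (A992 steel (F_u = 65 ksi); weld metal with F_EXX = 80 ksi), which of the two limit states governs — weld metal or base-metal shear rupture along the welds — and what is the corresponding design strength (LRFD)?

φR_n ≈ 231 kip (weld metal governs)

t_e = 0.707 × 0.3125 = 0.2209 in; L = 29 in.
Weld metal: φR_n = 0.75 × 0.6 × 80 × 0.2209 × 29 = 230.7 kip.
Base metal (shear rupture): φR_n = 0.75 × 0.6 × 65 × 0.375 × 29 = 318.1 kip.
Governing: weld metal.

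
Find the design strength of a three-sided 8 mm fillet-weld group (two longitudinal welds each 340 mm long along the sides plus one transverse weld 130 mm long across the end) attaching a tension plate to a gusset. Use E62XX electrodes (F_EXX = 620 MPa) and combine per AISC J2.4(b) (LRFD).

φR_n ≈ 1280 kN

t_e = 0.707 × 8 = 5.656 mm.
R_nwl = 0.6 × 620 × 5.656 × 680 × 10⁻³ = 1431 kN (longitudinal, 2 welds).
R_nwt = 0.6 × 620 × 5.656 × 130 × 10⁻³ = 273.5 kN (transverse, base value).
(i) R_nwl + R_nwt = 1704 kN; (ii) 0.85 R_nwl + 1.5 R_nwt = 1626 kN.
R_n = max = 1704 kN [governs: (i)]; φR_n = 1278 kN.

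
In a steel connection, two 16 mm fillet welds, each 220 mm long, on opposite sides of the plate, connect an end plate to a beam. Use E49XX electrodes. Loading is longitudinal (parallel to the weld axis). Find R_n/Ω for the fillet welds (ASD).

R_n/Ω ≈ 732 kN

E49XX → F_EXX = 490 MPa.
Effective throat t_e = 0.707 × 16 = 11.31 mm.
Total length L = 440 mm; A_we = 11.31 × 440 = 4977 mm².
F_nw = 0.6 F_EXX = 0.6 × 490 = 294 MPa.
R_n = 294 × 4977 × 10⁻³ = 1463 kN; R_n/Ω = 1463/2.0 = 731.7 kN.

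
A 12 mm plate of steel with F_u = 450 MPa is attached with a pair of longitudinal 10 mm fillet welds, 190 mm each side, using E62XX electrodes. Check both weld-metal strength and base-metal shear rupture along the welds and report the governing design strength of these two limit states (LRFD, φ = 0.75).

E62XX → F_EXX = 620 MPa.
t_e = 0.707 × 10 = 7.07 mm; L = 380 mm.
Weld metal: φR_n = 0.75 × 0.6 × 620 × 7.07 × 380 × 10⁻³ = 749.6 kN.
Base metal (shear rupture): φR_n = 0.75 × 0.6 × 450 × 12 × 380 × 10⁻³ = 923.4 kN.
Governing: weld metal.

φR_n ≈ 750 kN (weld metal governs)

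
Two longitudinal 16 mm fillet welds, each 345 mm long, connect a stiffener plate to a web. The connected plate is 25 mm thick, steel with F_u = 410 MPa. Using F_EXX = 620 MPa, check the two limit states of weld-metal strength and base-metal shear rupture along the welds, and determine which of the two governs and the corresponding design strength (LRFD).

t_e = 0.707 × 16 = 11.31 mm; L = 690 mm.
Weld metal: φR_n = 0.75 × 0.6 × 620 × 11.31 × 690 × 10⁻³ = 2178 kN.
Base metal (shear rupture): φR_n = 0.75 × 0.6 × 410 × 25 × 690 × 10⁻³ = 3183 kN.
Governing: weld metal.

φR_n ≈ 2180 kN (weld metal governs)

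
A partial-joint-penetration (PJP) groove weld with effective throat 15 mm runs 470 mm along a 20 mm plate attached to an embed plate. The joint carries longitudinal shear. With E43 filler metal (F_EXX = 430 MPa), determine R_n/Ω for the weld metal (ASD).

R_n/Ω ≈ 909 kN

Effective throat (given) t_e = 15 mm.
A_we = 15 × 470 = 7050 mm².
F_nw = 0.6 F_EXX = 258 MPa.
R_n/Ω = (258 × 7050) / 2.0 × 10⁻³ = 909.5 kN.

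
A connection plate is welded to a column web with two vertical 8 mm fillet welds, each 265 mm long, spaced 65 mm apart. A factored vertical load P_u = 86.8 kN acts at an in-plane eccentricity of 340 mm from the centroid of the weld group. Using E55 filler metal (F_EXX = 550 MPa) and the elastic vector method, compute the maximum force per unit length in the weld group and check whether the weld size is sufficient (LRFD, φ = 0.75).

f_max ≈ 1150 N/mm; adequate

Total weld length L_w = 530 mm. Treat welds as unit-width lines.
Polar moment about centroid: J = 2[d³/12 + d(b/2)²] = 2[265³/12 + 265×32.5²] = 3661000 mm³.
Direct shear f_v = P/L_w = 86.8×10³ / 530 = 163.8 N/mm (vertical).
Torsion M = P·e = 86.8×10³ × 340 = 29512000 N·mm.
Critical point at (x, y) = (32.5, 132.5) from centroid. f_tx = M·y/J = 1068 N/mm; f_ty = M·x/J = 262 N/mm.
Resultant f_max = √[f_tx² + (f_v + f_ty)²] = √[1068² + (163.8 + 262)²] = 1150 N/mm.
Capacity per unit length: φr_n = 0.75 × 0.6 × 550 × (0.707 × 8) = 1400 N/mm.
1150 ≤ 1400 → adequate.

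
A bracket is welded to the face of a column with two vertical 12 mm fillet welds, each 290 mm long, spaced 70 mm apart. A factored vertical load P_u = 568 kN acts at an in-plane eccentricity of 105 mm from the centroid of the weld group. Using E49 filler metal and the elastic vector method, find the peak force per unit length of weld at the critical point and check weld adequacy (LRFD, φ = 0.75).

E49XX → F_EXX = 490 MPa.
Total weld length L_w = 580 mm. Treat welds as unit-width lines.
Polar moment about centroid: J = 2[d³/12 + d(b/2)²] = 2[290³/12 + 290×35²] = 4775000 mm³.
Direct shear f_v = P/L_w = 568×10³ / 580 = 979.3 N/mm (vertical).
Torsion M = P·e = 568×10³ × 105 = 59640000 N·mm.
Critical point at (x, y) = (35, 145) from centroid. f_tx = M·y/J = 1811 N/mm; f_ty = M·x/J = 437.1 N/mm.
Resultant f_max = √[f_tx² + (f_v + f_ty)²] = √[1811² + (979.3 + 437.1)²] = 2299 N/mm.
Capacity per unit length: φr_n = 0.75 × 0.6 × 490 × (0.707 × 12) = 1871 N/mm.
2299 > 1871 → NOT adequate.

f_max ≈ 2300 N/mm; NOT adequate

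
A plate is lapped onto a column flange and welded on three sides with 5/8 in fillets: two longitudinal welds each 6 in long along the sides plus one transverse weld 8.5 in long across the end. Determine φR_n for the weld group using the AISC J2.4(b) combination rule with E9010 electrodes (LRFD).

E90XX → F_EXX = 90 ksi.
t_e = 0.707 × 0.625 = 0.4419 in.
R_nwl = 0.6 × 90 × 0.4419 × 12 = 286.3 kip (longitudinal, 2 welds).
R_nwt = 0.6 × 90 × 0.4419 × 8.5 = 202.8 kip (transverse, base value).
(i) R_nwl + R_nwt = 489.2 kip; (ii) 0.85 R_nwl + 1.5 R_nwt = 547.6 kip.
R_n = max = 547.6 kip [governs: (ii)]; φR_n = 410.7 kip.

φR_n ≈ 411 kip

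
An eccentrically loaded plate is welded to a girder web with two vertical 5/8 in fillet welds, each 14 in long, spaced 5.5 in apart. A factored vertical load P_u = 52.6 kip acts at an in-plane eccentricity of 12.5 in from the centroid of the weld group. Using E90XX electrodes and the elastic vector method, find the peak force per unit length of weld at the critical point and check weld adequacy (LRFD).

E90XX → F_EXX = 90 ksi.
Total weld length L_w = 28 in. Treat welds as unit-width lines.
Polar moment about centroid: J = 2[d³/12 + d(b/2)²] = 2[14³/12 + 14×2.75²] = 669.1 in³.
Direct shear f_v = P/L_w = 52.6 / 28 = 1.879 kip/in (vertical).
Torsion M = P·e = 52.6 × 12.5 = 657.5 kip·in.
Critical point at (x, y) = (2.75, 7) from centroid. f_tx = M·y/J = 6.879 kip/in; f_ty = M·x/J = 2.702 kip/in.
Resultant f_max = √[f_tx² + (f_v + f_ty)²] = √[6.879² + (1.879 + 2.702)²] = 8.265 kip/in.
Capacity per unit length: φr_n = 0.75 × 0.6 × 90 × (0.707 × 0.625) = 17.9 kip/in.
8.265 ≤ 17.9 → adequate.

f_max ≈ 8.26 kip/in; adequate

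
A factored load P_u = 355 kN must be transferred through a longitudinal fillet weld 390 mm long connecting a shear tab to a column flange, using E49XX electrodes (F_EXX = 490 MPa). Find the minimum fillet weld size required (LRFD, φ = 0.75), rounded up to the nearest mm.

w = 6 mm

Total weld length L = 390 mm.
Required throat t_e = P_u / (φ × 0.6 F_EXX × L) = 355 / (0.75 × 0.6 × 490 × 390 × 10⁻³) = 4.128 mm.
Required leg w = t_e / 0.707 = 5.839 mm → use 6 mm.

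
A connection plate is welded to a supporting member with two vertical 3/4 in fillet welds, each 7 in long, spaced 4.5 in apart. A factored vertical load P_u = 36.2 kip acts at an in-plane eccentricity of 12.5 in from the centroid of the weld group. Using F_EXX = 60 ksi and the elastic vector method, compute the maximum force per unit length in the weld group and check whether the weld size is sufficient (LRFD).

Total weld length L_w = 14 in. Treat welds as unit-width lines.
Polar moment about centroid: J = 2[d³/12 + d(b/2)²] = 2[7³/12 + 7×2.25²] = 128 in³.
Direct shear f_v = P/L_w = 36.2 / 14 = 2.586 kip/in (vertical).
Torsion M = P·e = 36.2 × 12.5 = 452.5 kip·in.
Critical point at (x, y) = (2.25, 3.5) from centroid. f_tx = M·y/J = 12.37 kip/in; f_ty = M·x/J = 7.952 kip/in.
Resultant f_max = √[f_tx² + (f_v + f_ty)²] = √[12.37² + (2.586 + 7.952)²] = 16.25 kip/in.
Capacity per unit length: φr_n = 0.75 × 0.6 × 60 × (0.707 × 0.75) = 14.32 kip/in.
16.25 > 14.32 → NOT adequate.

f_max ≈ 16.2 kip/in; NOT adequate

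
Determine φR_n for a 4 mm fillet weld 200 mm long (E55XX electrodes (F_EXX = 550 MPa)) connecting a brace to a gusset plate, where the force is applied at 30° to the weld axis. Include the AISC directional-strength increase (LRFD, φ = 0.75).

φR_n ≈ 165 kN

t_e = 0.707 × 4 = 2.828 mm; A_we = 2.828 × 200 = 565.6 mm².
Directional factor: 1.0 + 0.5 sin^1.5(30°) = 1.177.
F_nw = 0.6 × 550 × 1.177 = 388.3 MPa.
φR_n = 0.75 × 388.3 × 565.6 × 10⁻³ = 164.7 kN.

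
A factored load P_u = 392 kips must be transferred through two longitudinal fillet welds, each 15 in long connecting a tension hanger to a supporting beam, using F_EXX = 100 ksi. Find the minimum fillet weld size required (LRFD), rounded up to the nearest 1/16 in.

Total weld length L = 30 in.
Required throat t_e = P_u / (φ × 0.6 F_EXX × L) = 392 / (0.75 × 0.6 × 100 × 30) = 0.2904 in.
Required leg w = t_e / 0.707 = 0.4107 in → use 7/16 in.

w = 7/16 in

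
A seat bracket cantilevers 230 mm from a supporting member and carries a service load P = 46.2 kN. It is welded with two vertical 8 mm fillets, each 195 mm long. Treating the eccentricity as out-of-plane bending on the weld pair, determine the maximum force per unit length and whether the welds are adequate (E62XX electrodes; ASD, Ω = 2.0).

f_max ≈ 847 N/mm; adequate

E62XX → F_EXX = 620 MPa.
L_w = 2 × 195 = 390 mm; section modulus (unit throat) S = 2 × L²/6 = 12680 mm².
Direct shear f_v = P/L_w = 46.2×10³/390 = 118.5 N/mm.
Moment M = P × e = 46.2×10³ × 230 = 10626000 N·mm; bending f_b = M/S = 838.3 N/mm.
f_max = √(f_v² + f_b²) = √(118.5² + 838.3²) = 846.7 N/mm.
r_n/Ω = (1/2.0) × 0.6 × 620 × (0.707 × 8) = 1052 N/mm → adequate.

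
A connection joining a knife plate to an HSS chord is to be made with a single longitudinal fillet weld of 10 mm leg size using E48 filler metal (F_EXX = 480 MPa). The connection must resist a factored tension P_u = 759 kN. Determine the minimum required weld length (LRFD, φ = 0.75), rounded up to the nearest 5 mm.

Throat t_e = 0.707 × 10 = 7.07 mm.
φr_n = 0.75 × 0.6 × 480 × 7.07 × 10⁻³ = 1.527 kN/mm.
L_req = P_u / φr_n = 759 / 1.527 = 497 mm total.
Round up → use L = 500 mm.

L = 500 mm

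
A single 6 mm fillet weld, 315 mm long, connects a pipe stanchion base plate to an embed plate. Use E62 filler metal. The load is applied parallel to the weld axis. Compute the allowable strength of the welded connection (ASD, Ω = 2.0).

R_n/Ω ≈ 249 kN

E62XX → F_EXX = 620 MPa.
Effective throat t_e = 0.707 × 6 = 4.242 mm.
Total length L = 315 mm; A_we = 4.242 × 315 = 1336 mm².
F_nw = 0.6 F_EXX = 0.6 × 620 = 372 MPa.
R_n = 372 × 1336 × 10⁻³ = 497.1 kN; R_n/Ω = 497.1/2.0 = 248.5 kN.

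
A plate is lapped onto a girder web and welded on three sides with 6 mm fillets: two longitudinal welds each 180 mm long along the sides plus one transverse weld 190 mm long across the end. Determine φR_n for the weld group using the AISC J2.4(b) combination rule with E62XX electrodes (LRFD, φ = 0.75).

φR_n ≈ 699 kN

E62XX → F_EXX = 620 MPa.
t_e = 0.707 × 6 = 4.242 mm.
R_nwl = 0.6 × 620 × 4.242 × 360 × 10⁻³ = 568.1 kN (longitudinal, 2 welds).
R_nwt = 0.6 × 620 × 4.242 × 190 × 10⁻³ = 299.8 kN (transverse, base value).
(i) R_nwl + R_nwt = 867.9 kN; (ii) 0.85 R_nwl + 1.5 R_nwt = 932.6 kN.
R_n = max = 932.6 kN [governs: (ii)]; φR_n = 699.5 kN.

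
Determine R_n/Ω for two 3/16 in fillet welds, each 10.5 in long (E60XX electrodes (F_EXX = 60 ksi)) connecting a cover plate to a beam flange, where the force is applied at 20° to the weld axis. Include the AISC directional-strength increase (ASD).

t_e = 0.707 × 0.1875 = 0.1326 in; A_we = 0.1326 × 21 = 2.784 in².
Directional factor: 1.0 + 0.5 sin^1.5(20°) = 1.1.
F_nw = 0.6 × 60 × 1.1 = 39.6 ksi.
R_n/Ω = (39.6 × 2.784) / 2.0 = 55.12 kip.

R_n/Ω ≈ 55.1 kip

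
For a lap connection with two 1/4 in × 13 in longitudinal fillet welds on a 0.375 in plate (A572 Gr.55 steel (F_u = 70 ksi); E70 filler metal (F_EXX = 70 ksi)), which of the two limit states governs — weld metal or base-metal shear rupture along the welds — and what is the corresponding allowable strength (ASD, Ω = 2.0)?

t_e = 0.707 × 0.25 = 0.1767 in; L = 26 in.
Weld metal: R_n/Ω = (1/2.0) × 0.6 × 70 × 0.1767 × 26 = 96.51 kip.
Base metal (shear rupture): R_n/Ω = (1/2.0) × 0.6 × 70 × 0.375 × 26 = 204.8 kip.
Governing: weld metal.

R_n/Ω ≈ 96.5 kip (weld metal governs)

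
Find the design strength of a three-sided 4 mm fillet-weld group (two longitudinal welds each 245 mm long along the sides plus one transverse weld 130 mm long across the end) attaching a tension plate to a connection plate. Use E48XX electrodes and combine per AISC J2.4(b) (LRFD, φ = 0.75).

E48XX → F_EXX = 480 MPa.
t_e = 0.707 × 4 = 2.828 mm.
R_nwl = 0.6 × 480 × 2.828 × 490 × 10⁻³ = 399.1 kN (longitudinal, 2 welds).
R_nwt = 0.6 × 480 × 2.828 × 130 × 10⁻³ = 105.9 kN (transverse, base value).
(i) R_nwl + R_nwt = 505 kN; (ii) 0.85 R_nwl + 1.5 R_nwt = 498 kN.
R_n = max = 505 kN [governs: (i)]; φR_n = 378.7 kN.

φR_n ≈ 379 kN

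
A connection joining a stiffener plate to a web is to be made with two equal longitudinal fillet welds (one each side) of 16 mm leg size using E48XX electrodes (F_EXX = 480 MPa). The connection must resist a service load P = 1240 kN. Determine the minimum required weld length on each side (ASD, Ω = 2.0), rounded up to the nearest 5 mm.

L = 385 mm on each side

Throat t_e = 0.707 × 16 = 11.31 mm.
r_n/Ω = (0.6 × 480 × 11.31) / 2.0 = 1629 N/mm = 1.629 kN/mm.
L_req = P / (r_n/Ω) = 1240 / 1.629 = 761.2 mm total.
Per side: 761.2 / 2 = 380.6 mm.
Round up → use L = 385 mm on each side.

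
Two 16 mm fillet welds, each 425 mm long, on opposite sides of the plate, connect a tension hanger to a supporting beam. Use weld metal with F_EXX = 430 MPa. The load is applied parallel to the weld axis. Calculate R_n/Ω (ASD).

Effective throat t_e = 0.707 × 16 = 11.31 mm.
Total length L = 850 mm; A_we = 11.31 × 850 = 9615 mm².
F_nw = 0.6 F_EXX = 0.6 × 430 = 258 MPa.
R_n = 258 × 9615 × 10⁻³ = 2481 kN; R_n/Ω = 2481/2.0 = 1240 kN.

R_n/Ω ≈ 1240 kN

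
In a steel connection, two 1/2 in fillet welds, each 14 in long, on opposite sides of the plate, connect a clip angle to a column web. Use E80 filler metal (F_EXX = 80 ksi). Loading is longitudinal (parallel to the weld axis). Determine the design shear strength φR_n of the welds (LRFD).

φR_n ≈ 356 kips

Effective throat t_e = 0.707 × 0.5 = 0.3535 in.
Total length L = 28 in; A_we = 0.3535 × 28 = 9.898 in².
F_nw = 0.6 F_EXX = 0.6 × 80 = 48 ksi.
φR_n = 0.75 × 48 × 9.898 = 356.3 kips.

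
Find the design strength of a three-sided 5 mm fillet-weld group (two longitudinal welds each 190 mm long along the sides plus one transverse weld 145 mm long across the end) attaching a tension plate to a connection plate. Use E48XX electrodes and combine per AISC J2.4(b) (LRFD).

φR_n ≈ 413 kN

E48XX → F_EXX = 480 MPa.
t_e = 0.707 × 5 = 3.535 mm.
R_nwl = 0.6 × 480 × 3.535 × 380 × 10⁻³ = 386.9 kN (longitudinal, 2 welds).
R_nwt = 0.6 × 480 × 3.535 × 145 × 10⁻³ = 147.6 kN (transverse, base value).
(i) R_nwl + R_nwt = 534.5 kN; (ii) 0.85 R_nwl + 1.5 R_nwt = 550.3 kN.
R_n = max = 550.3 kN [governs: (ii)]; φR_n = 412.7 kN.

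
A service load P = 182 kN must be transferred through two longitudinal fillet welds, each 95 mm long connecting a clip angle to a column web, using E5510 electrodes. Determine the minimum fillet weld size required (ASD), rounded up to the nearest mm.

w = 9 mm

E55XX → F_EXX = 550 MPa.
Total weld length L = 190 mm.
Required throat t_e = P × Ω / (0.6 F_EXX × L) = 182 × 2.0 / (0.6 × 550 × 190 × 10⁻³) = 5.805 mm.
Required leg w = t_e / 0.707 = 8.211 mm → use 9 mm.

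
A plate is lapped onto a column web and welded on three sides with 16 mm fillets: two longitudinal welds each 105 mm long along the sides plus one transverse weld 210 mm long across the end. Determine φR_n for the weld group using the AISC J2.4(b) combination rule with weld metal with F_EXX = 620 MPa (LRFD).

t_e = 0.707 × 16 = 11.31 mm.
R_nwl = 0.6 × 620 × 11.31 × 210 × 10⁻³ = 883.7 kN (longitudinal, 2 welds).
R_nwt = 0.6 × 620 × 11.31 × 210 × 10⁻³ = 883.7 kN (transverse, base value).
(i) R_nwl + R_nwt = 1767 kN; (ii) 0.85 R_nwl + 1.5 R_nwt = 2077 kN.
R_n = max = 2077 kN [governs: (ii)]; φR_n = 1558 kN.

φR_n ≈ 1560 kN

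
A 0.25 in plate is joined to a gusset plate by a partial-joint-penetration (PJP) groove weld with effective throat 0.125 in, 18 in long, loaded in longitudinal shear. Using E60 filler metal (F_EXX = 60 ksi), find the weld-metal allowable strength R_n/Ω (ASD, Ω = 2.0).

Effective throat (given) t_e = 0.125 in.
A_we = 0.125 × 18 = 2.25 in².
F_nw = 0.6 F_EXX = 36 ksi.
R_n/Ω = (36 × 2.25) / 2.0 = 40.5 kips.

R_n/Ω ≈ 40.5 kips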